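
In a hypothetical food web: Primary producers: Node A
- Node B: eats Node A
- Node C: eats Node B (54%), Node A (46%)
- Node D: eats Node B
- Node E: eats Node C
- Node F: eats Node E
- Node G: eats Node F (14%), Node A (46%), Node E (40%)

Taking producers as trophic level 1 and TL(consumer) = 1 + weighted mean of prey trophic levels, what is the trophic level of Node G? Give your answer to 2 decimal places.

3.51

Node B: 1 + 1 = 2
Node C: 1 + (0.54×2 + 0.46×1) = 2.54
Node D: 1 + 2 = 3
Node E: 1 + 2.54 = 3.54
Node F: 1 + 3.54 = 4.54
Node G: 1 + (0.14×4.54 + 0.46×1 + 0.4×3.54) = 3.5116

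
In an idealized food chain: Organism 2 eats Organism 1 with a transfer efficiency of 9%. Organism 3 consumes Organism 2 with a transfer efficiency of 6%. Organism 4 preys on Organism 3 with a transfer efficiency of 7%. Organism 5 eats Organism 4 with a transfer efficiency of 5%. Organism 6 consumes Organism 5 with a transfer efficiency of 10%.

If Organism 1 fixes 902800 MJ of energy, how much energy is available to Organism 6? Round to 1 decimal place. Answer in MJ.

1.7 MJ

Organism 2: 902800 × 0.09 = 81252 MJ
Organism 3: 81252 × 0.06 = 4875.12 MJ
Organism 4: 4875.12 × 0.07 = 341.2584 MJ
Organism 5: 341.2584 × 0.05 = 17.06292 MJ
Organism 6: 17.06292 × 0.1 = 1.706292 MJ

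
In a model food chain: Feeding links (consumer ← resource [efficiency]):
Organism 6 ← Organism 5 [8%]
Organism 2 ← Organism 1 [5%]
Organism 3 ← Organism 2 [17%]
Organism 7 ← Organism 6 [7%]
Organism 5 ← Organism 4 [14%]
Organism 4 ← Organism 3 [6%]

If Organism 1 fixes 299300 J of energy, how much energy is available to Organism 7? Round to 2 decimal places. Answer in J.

Organism 2: 299300 × 0.05 = 14965 J
Organism 3: 14965 × 0.17 = 2544.05 J
Organism 4: 2544.05 × 0.06 = 152.643 J
Organism 5: 152.643 × 0.14 = 21.37002 J
Organism 6: 21.37002 × 0.08 = 1.7096016 J
Organism 7: 1.7096016 × 0.07 = 0.119672112 J

0.12 J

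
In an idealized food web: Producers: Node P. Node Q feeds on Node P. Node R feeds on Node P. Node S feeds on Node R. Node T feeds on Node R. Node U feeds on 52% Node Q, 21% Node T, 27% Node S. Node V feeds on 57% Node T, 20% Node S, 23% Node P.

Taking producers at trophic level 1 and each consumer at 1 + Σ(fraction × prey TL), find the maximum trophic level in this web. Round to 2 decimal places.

Node Q: 1 + 1 = 2
Node R: 1 + 1 = 2
Node S: 1 + 2 = 3
Node T: 1 + 2 = 3
Node U: 1 + (0.52×2 + 0.21×3 + 0.27×3) = 3.48
Node V: 1 + (0.57×3 + 0.2×3 + 0.23×1) = 3.54

3.54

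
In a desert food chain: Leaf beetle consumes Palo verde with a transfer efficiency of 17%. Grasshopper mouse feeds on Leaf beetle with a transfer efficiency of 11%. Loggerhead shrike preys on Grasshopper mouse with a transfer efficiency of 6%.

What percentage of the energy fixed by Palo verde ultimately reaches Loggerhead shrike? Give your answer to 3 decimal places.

0.112%

Product of link efficiencies: 0.17 × 0.11 × 0.06 = 0.001122
As a percentage: 0.001122 × 100 = 0.112%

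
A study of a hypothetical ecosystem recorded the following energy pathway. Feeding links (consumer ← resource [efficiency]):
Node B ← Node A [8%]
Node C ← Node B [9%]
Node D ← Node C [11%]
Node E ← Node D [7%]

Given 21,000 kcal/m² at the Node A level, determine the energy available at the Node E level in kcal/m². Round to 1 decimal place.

1.2 kcal/m²

Node B: 21000 × 0.08 = 1680 kcal/m²
Node C: 1680 × 0.09 = 151.2 kcal/m²
Node D: 151.2 × 0.11 = 16.632 kcal/m²
Node E: 16.632 × 0.07 = 1.16424 kcal/m²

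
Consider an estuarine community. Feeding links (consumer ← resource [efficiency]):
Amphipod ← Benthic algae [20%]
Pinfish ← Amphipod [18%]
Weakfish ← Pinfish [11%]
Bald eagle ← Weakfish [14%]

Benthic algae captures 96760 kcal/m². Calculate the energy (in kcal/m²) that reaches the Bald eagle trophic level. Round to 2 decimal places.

Amphipod: 96760 × 0.2 = 19352 kcal/m²
Pinfish: 19352 × 0.18 = 3483.36 kcal/m²
Weakfish: 3483.36 × 0.11 = 383.1696 kcal/m²
Bald eagle: 383.1696 × 0.14 = 53.643744 kcal/m²

53.64 kcal/m²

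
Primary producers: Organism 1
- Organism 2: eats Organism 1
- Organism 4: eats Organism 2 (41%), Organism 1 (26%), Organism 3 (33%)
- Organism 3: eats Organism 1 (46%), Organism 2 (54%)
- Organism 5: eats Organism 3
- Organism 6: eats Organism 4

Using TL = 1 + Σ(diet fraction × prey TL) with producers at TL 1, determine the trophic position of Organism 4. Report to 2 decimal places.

2.92

Organism 2: 1 + 1 = 2
Organism 3: 1 + (0.46×1 + 0.54×2) = 2.54
Organism 4: 1 + (0.41×2 + 0.26×1 + 0.33×2.54) = 2.9182
Organism 5: 1 + 2.54 = 3.54
Organism 6: 1 + 2.9182 = 3.9182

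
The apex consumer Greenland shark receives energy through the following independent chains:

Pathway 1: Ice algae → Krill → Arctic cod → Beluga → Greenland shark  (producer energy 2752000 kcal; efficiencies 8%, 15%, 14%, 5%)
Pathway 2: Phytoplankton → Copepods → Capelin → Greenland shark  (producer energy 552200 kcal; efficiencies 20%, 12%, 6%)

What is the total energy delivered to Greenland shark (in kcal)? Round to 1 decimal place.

Pathway 1: 2752000 × 0.08 × 0.15 × 0.14 × 0.05 = 231.168 kcal
Pathway 2: 552200 × 0.2 × 0.12 × 0.06 = 795.168 kcal
Total at Greenland shark: 231.168 + 795.168 = 1026.336 kcal

1026.3 kcal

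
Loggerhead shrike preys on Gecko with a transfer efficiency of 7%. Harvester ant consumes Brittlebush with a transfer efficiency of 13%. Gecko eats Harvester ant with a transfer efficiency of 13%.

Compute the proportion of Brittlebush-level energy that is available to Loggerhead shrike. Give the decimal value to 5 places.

Product of link efficiencies: 0.13 × 0.13 × 0.07 = 0.001183

0.00118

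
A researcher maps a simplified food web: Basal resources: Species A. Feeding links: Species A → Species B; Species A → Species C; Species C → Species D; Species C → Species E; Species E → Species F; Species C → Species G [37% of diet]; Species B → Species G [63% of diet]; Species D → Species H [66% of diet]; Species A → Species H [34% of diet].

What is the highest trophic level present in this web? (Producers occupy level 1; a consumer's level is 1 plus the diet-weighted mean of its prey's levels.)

Species B: 1 + 1 = 2
Species C: 1 + 1 = 2
Species D: 1 + 2 = 3
Species E: 1 + 2 = 3
Species F: 1 + 3 = 4
Species G: 1 + (0.37×2 + 0.63×2) = 3
Species H: 1 + (0.66×3 + 0.34×1) = 3.32

4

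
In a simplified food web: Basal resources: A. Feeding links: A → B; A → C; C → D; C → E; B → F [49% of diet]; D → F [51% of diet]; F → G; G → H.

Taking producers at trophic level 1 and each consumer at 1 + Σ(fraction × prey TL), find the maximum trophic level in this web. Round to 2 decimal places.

B: 1 + 1 = 2
C: 1 + 1 = 2
D: 1 + 2 = 3
E: 1 + 2 = 3
F: 1 + (0.49×2 + 0.51×3) = 3.51
G: 1 + 3.51 = 4.51
H: 1 + 4.51 = 5.51

5.51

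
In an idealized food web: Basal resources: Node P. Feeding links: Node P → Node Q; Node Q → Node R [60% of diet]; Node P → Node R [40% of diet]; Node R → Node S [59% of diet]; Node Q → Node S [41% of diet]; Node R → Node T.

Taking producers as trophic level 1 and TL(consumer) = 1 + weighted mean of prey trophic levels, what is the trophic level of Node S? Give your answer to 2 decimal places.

Node Q: 1 + 1 = 2
Node R: 1 + (0.6×2 + 0.4×1) = 2.6
Node S: 1 + (0.59×2.6 + 0.41×2) = 3.354
Node T: 1 + 2.6 = 3.6

3.35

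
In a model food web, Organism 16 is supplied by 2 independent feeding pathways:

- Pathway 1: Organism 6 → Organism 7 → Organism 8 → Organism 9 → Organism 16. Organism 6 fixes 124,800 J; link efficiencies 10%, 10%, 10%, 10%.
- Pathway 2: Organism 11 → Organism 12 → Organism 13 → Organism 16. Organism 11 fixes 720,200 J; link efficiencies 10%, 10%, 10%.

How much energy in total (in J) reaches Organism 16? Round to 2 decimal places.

732.68 J

Pathway 1: 124800 × 0.1 × 0.1 × 0.1 × 0.1 = 12.48 J
Pathway 2: 720200 × 0.1 × 0.1 × 0.1 = 720.2 J
Total at Organism 16: 12.48 + 720.2 = 732.68 J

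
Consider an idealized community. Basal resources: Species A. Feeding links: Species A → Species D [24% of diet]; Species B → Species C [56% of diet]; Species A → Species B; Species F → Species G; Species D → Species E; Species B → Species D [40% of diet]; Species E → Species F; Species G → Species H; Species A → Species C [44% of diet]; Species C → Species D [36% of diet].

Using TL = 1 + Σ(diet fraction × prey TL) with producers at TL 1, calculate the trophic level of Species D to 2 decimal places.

Species B: 1 + 1 = 2
Species C: 1 + (0.56×2 + 0.44×1) = 2.56
Species D: 1 + (0.36×2.56 + 0.4×2 + 0.24×1) = 2.9616
Species E: 1 + 2.9616 = 3.9616
Species F: 1 + 3.9616 = 4.9616
Species G: 1 + 4.9616 = 5.9616
Species H: 1 + 5.9616 = 6.9616

2.96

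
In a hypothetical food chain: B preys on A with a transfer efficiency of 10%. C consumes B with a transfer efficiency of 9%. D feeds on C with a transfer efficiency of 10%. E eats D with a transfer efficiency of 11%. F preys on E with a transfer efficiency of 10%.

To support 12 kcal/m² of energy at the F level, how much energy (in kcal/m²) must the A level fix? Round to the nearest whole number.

Cumulative transfer efficiency: 0.1 × 0.09 × 0.1 × 0.11 × 0.1 = 0.0000099
A energy = 12 / 0.0000099 = 1212121 kcal/m²

1212121 kcal/m²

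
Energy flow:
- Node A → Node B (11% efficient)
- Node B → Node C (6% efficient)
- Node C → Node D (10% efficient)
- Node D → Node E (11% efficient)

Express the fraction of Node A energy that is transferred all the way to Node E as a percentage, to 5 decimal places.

0.00726%

Product of link efficiencies: 0.11 × 0.06 × 0.1 × 0.11 = 0.0000726
As a percentage: 0.0000726 × 100 = 0.00726%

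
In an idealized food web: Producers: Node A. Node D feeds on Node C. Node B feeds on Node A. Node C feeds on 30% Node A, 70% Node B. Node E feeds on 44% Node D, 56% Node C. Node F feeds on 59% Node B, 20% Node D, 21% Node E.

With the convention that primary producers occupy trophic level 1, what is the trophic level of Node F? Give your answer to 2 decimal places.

3.79

Node B: 1 + 1 = 2
Node C: 1 + (0.3×1 + 0.7×2) = 2.7
Node D: 1 + 2.7 = 3.7
Node E: 1 + (0.44×3.7 + 0.56×2.7) = 4.14
Node F: 1 + (0.59×2 + 0.2×3.7 + 0.21×4.14) = 3.7894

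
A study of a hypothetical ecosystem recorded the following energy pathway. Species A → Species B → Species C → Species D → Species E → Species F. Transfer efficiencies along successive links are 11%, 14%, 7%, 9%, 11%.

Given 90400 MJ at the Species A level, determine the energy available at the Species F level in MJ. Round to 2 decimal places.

Species B: 90400 × 0.11 = 9944 MJ
Species C: 9944 × 0.14 = 1392.16 MJ
Species D: 1392.16 × 0.07 = 97.4512 MJ
Species E: 97.4512 × 0.09 = 8.770608 MJ
Species F: 8.770608 × 0.11 = 0.96476688 MJ

0.96 MJ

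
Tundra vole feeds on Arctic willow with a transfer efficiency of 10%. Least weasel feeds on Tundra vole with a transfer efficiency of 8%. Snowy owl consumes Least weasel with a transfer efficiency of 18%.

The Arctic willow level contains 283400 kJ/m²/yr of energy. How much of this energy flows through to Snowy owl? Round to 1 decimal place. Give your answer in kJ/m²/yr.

408.1 kJ/m²/yr

Tundra vole: 283400 × 0.1 = 28340 kJ/m²/yr
Least weasel: 28340 × 0.08 = 2267.2 kJ/m²/yr
Snowy owl: 2267.2 × 0.18 = 408.096 kJ/m²/yr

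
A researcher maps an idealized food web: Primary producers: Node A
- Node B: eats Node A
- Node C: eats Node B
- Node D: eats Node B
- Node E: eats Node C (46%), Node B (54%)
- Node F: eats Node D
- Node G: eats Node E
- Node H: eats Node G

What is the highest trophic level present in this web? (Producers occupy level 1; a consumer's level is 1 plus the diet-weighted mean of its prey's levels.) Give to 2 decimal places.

5.46

Node B: 1 + 1 = 2
Node C: 1 + 2 = 3
Node D: 1 + 2 = 3
Node E: 1 + (0.46×3 + 0.54×2) = 3.46
Node F: 1 + 3 = 4
Node G: 1 + 3.46 = 4.46
Node H: 1 + 4.46 = 5.46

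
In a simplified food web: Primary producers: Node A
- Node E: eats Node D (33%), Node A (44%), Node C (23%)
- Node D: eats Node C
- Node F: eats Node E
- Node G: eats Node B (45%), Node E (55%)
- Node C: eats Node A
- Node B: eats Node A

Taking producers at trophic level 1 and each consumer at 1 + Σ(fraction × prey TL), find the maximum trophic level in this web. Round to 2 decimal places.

Node B: 1 + 1 = 2
Node C: 1 + 1 = 2
Node D: 1 + 2 = 3
Node E: 1 + (0.33×3 + 0.44×1 + 0.23×2) = 2.89
Node F: 1 + 2.89 = 3.89
Node G: 1 + (0.45×2 + 0.55×2.89) = 3.4895

3.89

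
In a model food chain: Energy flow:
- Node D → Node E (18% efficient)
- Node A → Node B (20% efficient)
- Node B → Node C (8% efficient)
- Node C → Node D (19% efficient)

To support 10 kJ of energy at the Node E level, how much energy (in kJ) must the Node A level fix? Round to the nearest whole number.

18275 kJ

Cumulative transfer efficiency: 0.2 × 0.08 × 0.19 × 0.18 = 0.0005472
Node A energy = 10 / 0.0005472 = 18275 kJ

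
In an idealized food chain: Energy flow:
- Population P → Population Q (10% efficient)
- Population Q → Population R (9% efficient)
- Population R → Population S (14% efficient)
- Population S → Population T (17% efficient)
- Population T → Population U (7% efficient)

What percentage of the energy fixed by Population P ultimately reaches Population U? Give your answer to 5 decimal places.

Product of link efficiencies: 0.1 × 0.09 × 0.14 × 0.17 × 0.07 = 0.000014994
As a percentage: 0.000014994 × 100 = 0.00150%

0.00150%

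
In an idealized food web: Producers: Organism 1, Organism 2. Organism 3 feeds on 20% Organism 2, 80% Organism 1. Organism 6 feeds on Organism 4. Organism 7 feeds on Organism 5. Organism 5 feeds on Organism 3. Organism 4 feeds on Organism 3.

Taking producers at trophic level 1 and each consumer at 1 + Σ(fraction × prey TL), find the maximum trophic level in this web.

4

Organism 3: 1 + (0.2×1 + 0.8×1) = 2
Organism 4: 1 + 2 = 3
Organism 5: 1 + 2 = 3
Organism 6: 1 + 3 = 4
Organism 7: 1 + 3 = 4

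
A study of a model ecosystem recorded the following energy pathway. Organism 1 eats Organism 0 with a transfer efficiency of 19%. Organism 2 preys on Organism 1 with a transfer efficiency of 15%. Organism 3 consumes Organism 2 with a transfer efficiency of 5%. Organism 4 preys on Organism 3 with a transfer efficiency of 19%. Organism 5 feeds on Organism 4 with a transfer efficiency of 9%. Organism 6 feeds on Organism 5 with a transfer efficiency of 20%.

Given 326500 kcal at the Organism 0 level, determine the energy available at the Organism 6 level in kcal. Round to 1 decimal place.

Organism 1: 326500 × 0.19 = 62035 kcal
Organism 2: 62035 × 0.15 = 9305.25 kcal
Organism 3: 9305.25 × 0.05 = 465.2625 kcal
Organism 4: 465.2625 × 0.19 = 88.399875 kcal
Organism 5: 88.399875 × 0.09 = 7.95598875 kcal
Organism 6: 7.95598875 × 0.2 = 1.59119775 kcal

1.6 kcal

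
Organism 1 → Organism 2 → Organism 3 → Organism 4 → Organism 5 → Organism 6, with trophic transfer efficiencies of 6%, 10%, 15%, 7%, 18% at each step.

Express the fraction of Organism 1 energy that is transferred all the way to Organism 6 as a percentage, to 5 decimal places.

0.00113%

Product of link efficiencies: 0.06 × 0.1 × 0.15 × 0.07 × 0.18 = 0.00001134
As a percentage: 0.00001134 × 100 = 0.00113%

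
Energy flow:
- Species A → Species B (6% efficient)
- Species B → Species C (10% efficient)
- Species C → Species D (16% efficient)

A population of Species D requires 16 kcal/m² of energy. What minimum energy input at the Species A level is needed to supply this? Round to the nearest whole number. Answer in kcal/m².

16667 kcal/m²

Cumulative transfer efficiency: 0.06 × 0.1 × 0.16 = 0.00096
Species A energy = 16 / 0.00096 = 16667 kcal/m²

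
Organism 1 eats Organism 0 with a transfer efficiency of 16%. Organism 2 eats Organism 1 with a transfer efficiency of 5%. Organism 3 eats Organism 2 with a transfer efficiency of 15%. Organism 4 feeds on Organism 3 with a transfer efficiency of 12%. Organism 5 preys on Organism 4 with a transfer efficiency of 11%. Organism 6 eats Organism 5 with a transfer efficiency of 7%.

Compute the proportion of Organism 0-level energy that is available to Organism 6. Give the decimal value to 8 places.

0.00000111

Product of link efficiencies: 0.16 × 0.05 × 0.15 × 0.12 × 0.11 × 0.07 = 0.0000011088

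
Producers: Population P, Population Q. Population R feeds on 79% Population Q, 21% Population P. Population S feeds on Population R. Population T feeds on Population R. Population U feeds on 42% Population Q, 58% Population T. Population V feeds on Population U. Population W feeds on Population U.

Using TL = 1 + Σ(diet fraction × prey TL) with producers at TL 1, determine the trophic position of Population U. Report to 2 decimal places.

Population R: 1 + (0.79×1 + 0.21×1) = 2
Population S: 1 + 2 = 3
Population T: 1 + 2 = 3
Population U: 1 + (0.42×1 + 0.58×3) = 3.16
Population V: 1 + 3.16 = 4.16
Population W: 1 + 3.16 = 4.16

3.16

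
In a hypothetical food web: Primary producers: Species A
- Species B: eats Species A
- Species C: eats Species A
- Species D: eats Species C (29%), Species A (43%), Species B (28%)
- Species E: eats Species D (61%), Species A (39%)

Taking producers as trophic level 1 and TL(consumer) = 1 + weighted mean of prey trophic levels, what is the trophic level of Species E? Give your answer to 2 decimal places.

2.96

Species B: 1 + 1 = 2
Species C: 1 + 1 = 2
Species D: 1 + (0.29×2 + 0.43×1 + 0.28×2) = 2.57
Species E: 1 + (0.61×2.57 + 0.39×1) = 2.9577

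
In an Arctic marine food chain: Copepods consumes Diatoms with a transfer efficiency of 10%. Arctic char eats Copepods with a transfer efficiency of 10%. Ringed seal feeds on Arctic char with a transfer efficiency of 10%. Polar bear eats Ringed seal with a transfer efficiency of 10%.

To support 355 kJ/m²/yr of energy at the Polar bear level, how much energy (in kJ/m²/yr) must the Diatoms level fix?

3550000 kJ/m²/yr

Cumulative transfer efficiency: 0.1 × 0.1 × 0.1 × 0.1 = 0.0001
Diatoms energy = 355 / 0.0001 = 3550000 kJ/m²/yr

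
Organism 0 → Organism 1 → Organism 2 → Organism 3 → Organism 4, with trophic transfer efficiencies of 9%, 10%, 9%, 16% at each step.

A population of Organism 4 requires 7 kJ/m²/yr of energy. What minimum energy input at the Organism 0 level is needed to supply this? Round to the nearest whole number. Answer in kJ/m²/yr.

54012 kJ/m²/yr

Cumulative transfer efficiency: 0.09 × 0.1 × 0.09 × 0.16 = 0.0001296
Organism 0 energy = 7 / 0.0001296 = 54012 kJ/m²/yr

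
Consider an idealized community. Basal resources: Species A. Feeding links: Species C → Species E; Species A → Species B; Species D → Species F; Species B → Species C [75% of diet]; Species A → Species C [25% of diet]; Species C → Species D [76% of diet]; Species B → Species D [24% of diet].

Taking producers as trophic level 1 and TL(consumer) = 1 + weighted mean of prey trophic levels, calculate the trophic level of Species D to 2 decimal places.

3.57

Species B: 1 + 1 = 2
Species C: 1 + (0.25×1 + 0.75×2) = 2.75
Species D: 1 + (0.76×2.75 + 0.24×2) = 3.57
Species E: 1 + 2.75 = 3.75
Species F: 1 + 3.57 = 4.57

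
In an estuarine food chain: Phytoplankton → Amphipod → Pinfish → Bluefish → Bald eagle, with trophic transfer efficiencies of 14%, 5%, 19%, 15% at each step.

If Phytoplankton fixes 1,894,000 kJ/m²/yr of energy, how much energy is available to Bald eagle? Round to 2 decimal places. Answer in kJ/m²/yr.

Amphipod: 1894000 × 0.14 = 265160 kJ/m²/yr
Pinfish: 265160 × 0.05 = 13258 kJ/m²/yr
Bluefish: 13258 × 0.19 = 2519.02 kJ/m²/yr
Bald eagle: 2519.02 × 0.15 = 377.853 kJ/m²/yr

377.85 kJ/m²/yr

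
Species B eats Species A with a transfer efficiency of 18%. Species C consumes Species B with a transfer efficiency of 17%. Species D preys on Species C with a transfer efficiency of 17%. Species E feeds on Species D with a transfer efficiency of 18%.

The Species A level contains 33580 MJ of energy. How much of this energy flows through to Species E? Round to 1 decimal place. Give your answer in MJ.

Species B: 33580 × 0.18 = 6044.4 MJ
Species C: 6044.4 × 0.17 = 1027.548 MJ
Species D: 1027.548 × 0.17 = 174.68316 MJ
Species E: 174.68316 × 0.18 = 31.4429688 MJ

31.4 MJ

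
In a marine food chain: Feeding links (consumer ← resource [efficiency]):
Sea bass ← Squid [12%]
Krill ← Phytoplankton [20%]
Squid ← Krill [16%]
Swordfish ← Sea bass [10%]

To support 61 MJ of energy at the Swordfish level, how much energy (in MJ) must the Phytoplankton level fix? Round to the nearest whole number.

Cumulative transfer efficiency: 0.2 × 0.16 × 0.12 × 0.1 = 0.000384
Phytoplankton energy = 61 / 0.000384 = 158854 MJ

158854 MJ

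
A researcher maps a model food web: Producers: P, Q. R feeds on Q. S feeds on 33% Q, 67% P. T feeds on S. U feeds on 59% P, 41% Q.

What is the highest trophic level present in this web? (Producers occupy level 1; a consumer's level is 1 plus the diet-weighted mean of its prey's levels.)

3

R: 1 + 1 = 2
S: 1 + (0.33×1 + 0.67×1) = 2
T: 1 + 2 = 3
U: 1 + (0.59×1 + 0.41×1) = 2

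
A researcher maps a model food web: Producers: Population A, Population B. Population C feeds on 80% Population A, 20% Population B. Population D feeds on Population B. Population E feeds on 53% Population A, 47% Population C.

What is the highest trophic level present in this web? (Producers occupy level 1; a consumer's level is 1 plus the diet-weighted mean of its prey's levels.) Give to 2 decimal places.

Population C: 1 + (0.8×1 + 0.2×1) = 2
Population D: 1 + 1 = 2
Population E: 1 + (0.53×1 + 0.47×2) = 2.47

2.47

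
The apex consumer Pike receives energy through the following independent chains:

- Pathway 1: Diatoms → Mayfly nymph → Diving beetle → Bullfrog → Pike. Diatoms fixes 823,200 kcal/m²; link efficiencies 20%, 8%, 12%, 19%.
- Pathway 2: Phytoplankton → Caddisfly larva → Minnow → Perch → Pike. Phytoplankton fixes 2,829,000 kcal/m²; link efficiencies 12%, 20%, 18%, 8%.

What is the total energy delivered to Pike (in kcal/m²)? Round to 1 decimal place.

1278.0 kcal/m²

Pathway 1: 823200 × 0.2 × 0.08 × 0.12 × 0.19 = 300.30336 kcal/m²
Pathway 2: 2829000 × 0.12 × 0.2 × 0.18 × 0.08 = 977.7024 kcal/m²
Total at Pike: 300.30336 + 977.7024 = 1278.00576 kcal/m²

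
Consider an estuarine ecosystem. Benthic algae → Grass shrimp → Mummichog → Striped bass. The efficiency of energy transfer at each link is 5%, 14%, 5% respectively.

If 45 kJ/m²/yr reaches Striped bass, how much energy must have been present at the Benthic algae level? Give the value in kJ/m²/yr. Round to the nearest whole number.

Cumulative transfer efficiency: 0.05 × 0.14 × 0.05 = 0.00035
Benthic algae energy = 45 / 0.00035 = 128571 kJ/m²/yr

128571 kJ/m²/yr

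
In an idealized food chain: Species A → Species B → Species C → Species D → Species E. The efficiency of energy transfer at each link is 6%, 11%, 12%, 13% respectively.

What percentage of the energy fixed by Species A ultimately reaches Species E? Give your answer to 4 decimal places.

0.0103%

Product of link efficiencies: 0.06 × 0.11 × 0.12 × 0.13 = 0.00010296
As a percentage: 0.00010296 × 100 = 0.0103%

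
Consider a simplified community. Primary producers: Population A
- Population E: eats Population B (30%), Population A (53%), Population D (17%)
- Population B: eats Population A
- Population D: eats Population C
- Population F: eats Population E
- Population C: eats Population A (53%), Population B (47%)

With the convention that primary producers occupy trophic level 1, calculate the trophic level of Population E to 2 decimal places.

2.72

Population B: 1 + 1 = 2
Population C: 1 + (0.53×1 + 0.47×2) = 2.47
Population D: 1 + 2.47 = 3.47
Population E: 1 + (0.3×2 + 0.53×1 + 0.17×3.47) = 2.7199
Population F: 1 + 2.7199 = 3.7199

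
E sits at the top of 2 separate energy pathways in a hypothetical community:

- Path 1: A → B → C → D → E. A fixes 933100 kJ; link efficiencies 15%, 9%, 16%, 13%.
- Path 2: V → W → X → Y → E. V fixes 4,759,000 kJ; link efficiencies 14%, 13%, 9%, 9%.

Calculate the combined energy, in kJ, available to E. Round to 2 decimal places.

Path 1: 933100 × 0.15 × 0.09 × 0.16 × 0.13 = 262.01448 kJ
Path 2: 4759000 × 0.14 × 0.13 × 0.09 × 0.09 = 701.57178 kJ
Total at E: 262.01448 + 701.57178 = 963.58626 kJ

963.59 kJ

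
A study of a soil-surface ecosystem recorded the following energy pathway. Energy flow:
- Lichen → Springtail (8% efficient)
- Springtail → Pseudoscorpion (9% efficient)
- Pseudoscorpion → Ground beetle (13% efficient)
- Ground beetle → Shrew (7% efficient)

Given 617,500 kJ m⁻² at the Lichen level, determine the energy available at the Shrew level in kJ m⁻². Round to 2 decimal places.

40.46 kJ m⁻²

Springtail: 617500 × 0.08 = 49400 kJ m⁻²
Pseudoscorpion: 49400 × 0.09 = 4446 kJ m⁻²
Ground beetle: 4446 × 0.13 = 577.98 kJ m⁻²
Shrew: 577.98 × 0.07 = 40.4586 kJ m⁻²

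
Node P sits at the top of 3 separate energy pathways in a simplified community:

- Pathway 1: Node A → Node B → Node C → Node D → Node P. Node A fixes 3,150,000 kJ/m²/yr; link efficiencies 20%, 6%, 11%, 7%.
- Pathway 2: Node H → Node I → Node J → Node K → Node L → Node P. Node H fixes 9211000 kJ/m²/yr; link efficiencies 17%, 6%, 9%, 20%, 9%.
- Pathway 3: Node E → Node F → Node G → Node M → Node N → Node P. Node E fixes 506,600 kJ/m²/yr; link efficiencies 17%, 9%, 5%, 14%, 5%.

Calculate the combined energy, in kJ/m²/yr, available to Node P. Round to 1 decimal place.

446.0 kJ/m²/yr

Pathway 1: 3150000 × 0.2 × 0.06 × 0.11 × 0.07 = 291.06 kJ/m²/yr
Pathway 2: 9211000 × 0.17 × 0.06 × 0.09 × 0.2 × 0.09 = 152.202564 kJ/m²/yr
Pathway 3: 506600 × 0.17 × 0.09 × 0.05 × 0.14 × 0.05 = 2.712843 kJ/m²/yr
Total at Node P: 291.06 + 152.202564 + 2.712843 = 445.975407 kJ/m²/yr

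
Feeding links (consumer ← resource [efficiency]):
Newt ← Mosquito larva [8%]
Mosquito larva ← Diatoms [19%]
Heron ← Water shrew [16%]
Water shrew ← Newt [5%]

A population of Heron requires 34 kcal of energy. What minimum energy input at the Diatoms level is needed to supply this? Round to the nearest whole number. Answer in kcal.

279605 kcal

Cumulative transfer efficiency: 0.19 × 0.08 × 0.05 × 0.16 = 0.0001216
Diatoms energy = 34 / 0.0001216 = 279605 kcal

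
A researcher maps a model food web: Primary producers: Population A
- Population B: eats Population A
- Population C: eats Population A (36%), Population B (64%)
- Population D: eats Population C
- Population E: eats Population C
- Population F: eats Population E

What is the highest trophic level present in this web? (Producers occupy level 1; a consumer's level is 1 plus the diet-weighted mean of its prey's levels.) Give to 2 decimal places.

4.64

Population B: 1 + 1 = 2
Population C: 1 + (0.36×1 + 0.64×2) = 2.64
Population D: 1 + 2.64 = 3.64
Population E: 1 + 2.64 = 3.64
Population F: 1 + 3.64 = 4.64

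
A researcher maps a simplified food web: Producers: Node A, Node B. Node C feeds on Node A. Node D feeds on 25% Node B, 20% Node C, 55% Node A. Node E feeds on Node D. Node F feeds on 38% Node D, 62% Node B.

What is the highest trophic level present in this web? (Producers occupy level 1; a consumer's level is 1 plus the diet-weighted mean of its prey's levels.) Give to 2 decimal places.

Node C: 1 + 1 = 2
Node D: 1 + (0.25×1 + 0.2×2 + 0.55×1) = 2.2
Node E: 1 + 2.2 = 3.2
Node F: 1 + (0.38×2.2 + 0.62×1) = 2.456

3.20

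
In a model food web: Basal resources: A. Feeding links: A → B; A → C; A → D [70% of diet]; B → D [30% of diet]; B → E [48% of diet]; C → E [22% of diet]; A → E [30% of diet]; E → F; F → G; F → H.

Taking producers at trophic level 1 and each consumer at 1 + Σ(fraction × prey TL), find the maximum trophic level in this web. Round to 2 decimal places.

4.70

B: 1 + 1 = 2
C: 1 + 1 = 2
D: 1 + (0.7×1 + 0.3×2) = 2.3
E: 1 + (0.48×2 + 0.22×2 + 0.3×1) = 2.7
F: 1 + 2.7 = 3.7
G: 1 + 3.7 = 4.7
H: 1 + 3.7 = 4.7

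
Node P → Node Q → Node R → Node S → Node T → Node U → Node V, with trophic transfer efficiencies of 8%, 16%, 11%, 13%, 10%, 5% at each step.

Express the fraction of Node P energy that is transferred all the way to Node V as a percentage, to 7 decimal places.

0.0000915%

Product of link efficiencies: 0.08 × 0.16 × 0.11 × 0.13 × 0.1 × 0.05 = 0.0000009152
As a percentage: 0.0000009152 × 100 = 0.0000915%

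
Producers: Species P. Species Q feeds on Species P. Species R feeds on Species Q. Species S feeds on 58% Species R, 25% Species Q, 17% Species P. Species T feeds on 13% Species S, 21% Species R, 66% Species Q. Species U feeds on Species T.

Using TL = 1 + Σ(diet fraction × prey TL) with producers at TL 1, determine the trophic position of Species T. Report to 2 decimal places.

Species Q: 1 + 1 = 2
Species R: 1 + 2 = 3
Species S: 1 + (0.58×3 + 0.25×2 + 0.17×1) = 3.41
Species T: 1 + (0.13×3.41 + 0.21×3 + 0.66×2) = 3.3933
Species U: 1 + 3.3933 = 4.3933

3.39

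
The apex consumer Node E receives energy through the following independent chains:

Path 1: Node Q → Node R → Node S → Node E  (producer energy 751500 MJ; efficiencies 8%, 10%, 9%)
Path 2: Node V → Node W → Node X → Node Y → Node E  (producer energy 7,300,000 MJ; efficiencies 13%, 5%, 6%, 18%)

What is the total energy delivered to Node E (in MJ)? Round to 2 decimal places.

Path 1: 751500 × 0.08 × 0.1 × 0.09 = 541.08 MJ
Path 2: 7300000 × 0.13 × 0.05 × 0.06 × 0.18 = 512.46 MJ
Total at Node E: 541.08 + 512.46 = 1053.54 MJ

1053.54 MJ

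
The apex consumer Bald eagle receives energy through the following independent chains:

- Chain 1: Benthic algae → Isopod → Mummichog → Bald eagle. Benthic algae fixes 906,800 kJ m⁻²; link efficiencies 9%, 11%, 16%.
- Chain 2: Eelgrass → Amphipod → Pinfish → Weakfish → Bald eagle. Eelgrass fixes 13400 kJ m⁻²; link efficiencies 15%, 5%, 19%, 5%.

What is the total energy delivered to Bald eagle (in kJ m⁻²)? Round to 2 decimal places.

Chain 1: 906800 × 0.09 × 0.11 × 0.16 = 1436.3712 kJ m⁻²
Chain 2: 13400 × 0.15 × 0.05 × 0.19 × 0.05 = 0.95475 kJ m⁻²
Total at Bald eagle: 1436.3712 + 0.95475 = 1437.32595 kJ m⁻²

1437.33 kJ m⁻²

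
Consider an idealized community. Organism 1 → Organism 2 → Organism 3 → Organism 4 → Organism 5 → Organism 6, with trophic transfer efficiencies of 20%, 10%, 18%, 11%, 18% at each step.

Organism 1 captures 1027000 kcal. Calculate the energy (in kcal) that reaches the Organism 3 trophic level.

Organism 2: 1027000 × 0.2 = 205400 kcal
Organism 3: 205400 × 0.1 = 20540 kcal

20540 kcal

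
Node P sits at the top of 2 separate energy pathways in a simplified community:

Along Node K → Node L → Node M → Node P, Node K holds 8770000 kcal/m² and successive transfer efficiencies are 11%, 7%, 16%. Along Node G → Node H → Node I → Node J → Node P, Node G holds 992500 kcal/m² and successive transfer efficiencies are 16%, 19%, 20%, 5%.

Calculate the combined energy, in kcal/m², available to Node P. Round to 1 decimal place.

Via Node K: 8770000 × 0.11 × 0.07 × 0.16 = 10804.64 kcal/m²
Via Node G: 992500 × 0.16 × 0.19 × 0.2 × 0.05 = 301.72 kcal/m²
Total at Node P: 10804.64 + 301.72 = 11106.36 kcal/m²

11106.4 kcal/m²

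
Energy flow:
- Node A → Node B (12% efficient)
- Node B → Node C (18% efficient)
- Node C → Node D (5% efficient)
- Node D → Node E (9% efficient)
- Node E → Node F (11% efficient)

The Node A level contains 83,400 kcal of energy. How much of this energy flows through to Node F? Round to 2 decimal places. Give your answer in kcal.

0.89 kcal

Node B: 83400 × 0.12 = 10008 kcal
Node C: 10008 × 0.18 = 1801.44 kcal
Node D: 1801.44 × 0.05 = 90.072 kcal
Node E: 90.072 × 0.09 = 8.10648 kcal
Node F: 8.10648 × 0.11 = 0.8917128 kcal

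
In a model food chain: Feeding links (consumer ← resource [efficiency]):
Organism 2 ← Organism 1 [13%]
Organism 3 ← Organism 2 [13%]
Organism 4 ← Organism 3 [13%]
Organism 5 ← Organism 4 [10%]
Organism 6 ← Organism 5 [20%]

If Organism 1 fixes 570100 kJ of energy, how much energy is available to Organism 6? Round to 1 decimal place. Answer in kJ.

25.1 kJ

Organism 2: 570100 × 0.13 = 74113 kJ
Organism 3: 74113 × 0.13 = 9634.69 kJ
Organism 4: 9634.69 × 0.13 = 1252.5097 kJ
Organism 5: 1252.5097 × 0.1 = 125.25097 kJ
Organism 6: 125.25097 × 0.2 = 25.050194 kJ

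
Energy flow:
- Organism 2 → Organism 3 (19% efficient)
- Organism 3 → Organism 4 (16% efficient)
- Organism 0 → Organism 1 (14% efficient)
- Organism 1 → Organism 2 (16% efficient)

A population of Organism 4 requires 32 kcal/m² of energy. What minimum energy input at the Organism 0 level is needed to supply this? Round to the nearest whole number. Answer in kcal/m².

Cumulative transfer efficiency: 0.14 × 0.16 × 0.19 × 0.16 = 0.00068096
Organism 0 energy = 32 / 0.00068096 = 46992 kcal/m²

46992 kcal/m²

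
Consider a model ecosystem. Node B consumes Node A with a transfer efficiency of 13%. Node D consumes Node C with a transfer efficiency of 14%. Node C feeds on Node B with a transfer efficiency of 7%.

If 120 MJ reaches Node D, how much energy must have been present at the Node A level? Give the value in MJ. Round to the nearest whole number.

Cumulative transfer efficiency: 0.13 × 0.07 × 0.14 = 0.001274
Node A energy = 120 / 0.001274 = 94192 MJ

94192 MJ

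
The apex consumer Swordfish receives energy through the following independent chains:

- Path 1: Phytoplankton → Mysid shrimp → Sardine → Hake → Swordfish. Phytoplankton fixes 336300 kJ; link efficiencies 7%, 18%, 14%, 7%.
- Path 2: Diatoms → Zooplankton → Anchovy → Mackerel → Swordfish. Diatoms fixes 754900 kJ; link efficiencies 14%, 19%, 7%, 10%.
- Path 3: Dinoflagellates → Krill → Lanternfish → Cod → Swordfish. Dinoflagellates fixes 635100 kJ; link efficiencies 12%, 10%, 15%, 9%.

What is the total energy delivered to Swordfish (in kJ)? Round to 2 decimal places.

284.97 kJ

Path 1: 336300 × 0.07 × 0.18 × 0.14 × 0.07 = 41.526324 kJ
Path 2: 754900 × 0.14 × 0.19 × 0.07 × 0.1 = 140.56238 kJ
Path 3: 635100 × 0.12 × 0.1 × 0.15 × 0.09 = 102.8862 kJ
Total at Swordfish: 41.526324 + 140.56238 + 102.8862 = 284.974904 kJ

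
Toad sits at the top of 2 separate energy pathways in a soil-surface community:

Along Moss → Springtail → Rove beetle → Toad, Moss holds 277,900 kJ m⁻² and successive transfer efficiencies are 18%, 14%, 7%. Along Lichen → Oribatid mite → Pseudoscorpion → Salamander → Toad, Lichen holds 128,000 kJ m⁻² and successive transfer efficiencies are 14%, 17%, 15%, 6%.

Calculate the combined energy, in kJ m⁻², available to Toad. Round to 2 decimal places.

517.63 kJ m⁻²

Via Moss: 277900 × 0.18 × 0.14 × 0.07 = 490.2156 kJ m⁻²
Via Lichen: 128000 × 0.14 × 0.17 × 0.15 × 0.06 = 27.4176 kJ m⁻²
Total at Toad: 490.2156 + 27.4176 = 517.6332 kJ m⁻²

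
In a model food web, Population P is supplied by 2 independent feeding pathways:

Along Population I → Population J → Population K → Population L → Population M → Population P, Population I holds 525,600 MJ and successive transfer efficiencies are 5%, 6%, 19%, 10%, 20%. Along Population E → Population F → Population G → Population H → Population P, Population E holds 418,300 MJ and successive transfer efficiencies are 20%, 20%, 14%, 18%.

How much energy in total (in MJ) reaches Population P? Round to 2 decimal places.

427.64 MJ

Via Population I: 525600 × 0.05 × 0.06 × 0.19 × 0.1 × 0.2 = 5.99184 MJ
Via Population E: 418300 × 0.2 × 0.2 × 0.14 × 0.18 = 421.6464 MJ
Total at Population P: 5.99184 + 421.6464 = 427.63824 MJ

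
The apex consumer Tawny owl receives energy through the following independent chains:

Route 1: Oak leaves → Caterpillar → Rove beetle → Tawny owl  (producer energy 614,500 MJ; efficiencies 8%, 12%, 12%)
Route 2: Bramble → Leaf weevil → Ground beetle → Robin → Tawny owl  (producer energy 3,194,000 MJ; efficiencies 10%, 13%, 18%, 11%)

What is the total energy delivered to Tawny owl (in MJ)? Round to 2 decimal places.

Route 1: 614500 × 0.08 × 0.12 × 0.12 = 707.904 MJ
Route 2: 3194000 × 0.1 × 0.13 × 0.18 × 0.11 = 822.1356 MJ
Total at Tawny owl: 707.904 + 822.1356 = 1530.0396 MJ

1530.04 MJ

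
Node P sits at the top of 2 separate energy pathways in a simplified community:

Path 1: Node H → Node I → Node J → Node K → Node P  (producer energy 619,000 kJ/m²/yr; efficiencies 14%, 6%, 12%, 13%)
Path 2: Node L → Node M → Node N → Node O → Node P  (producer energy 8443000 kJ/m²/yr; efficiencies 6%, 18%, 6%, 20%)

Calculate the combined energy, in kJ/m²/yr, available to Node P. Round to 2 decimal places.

1175.33 kJ/m²/yr

Path 1: 619000 × 0.14 × 0.06 × 0.12 × 0.13 = 81.11376 kJ/m²/yr
Path 2: 8443000 × 0.06 × 0.18 × 0.06 × 0.2 = 1094.2128 kJ/m²/yr
Total at Node P: 81.11376 + 1094.2128 = 1175.32656 kJ/m²/yr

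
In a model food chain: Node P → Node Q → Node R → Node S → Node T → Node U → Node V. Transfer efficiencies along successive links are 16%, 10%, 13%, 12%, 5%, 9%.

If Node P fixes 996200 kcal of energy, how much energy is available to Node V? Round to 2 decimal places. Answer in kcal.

1.12 kcal

Node Q: 996200 × 0.16 = 159392 kcal
Node R: 159392 × 0.1 = 15939.2 kcal
Node S: 15939.2 × 0.13 = 2072.096 kcal
Node T: 2072.096 × 0.12 = 248.65152 kcal
Node U: 248.65152 × 0.05 = 12.432576 kcal
Node V: 12.432576 × 0.09 = 1.11893184 kcal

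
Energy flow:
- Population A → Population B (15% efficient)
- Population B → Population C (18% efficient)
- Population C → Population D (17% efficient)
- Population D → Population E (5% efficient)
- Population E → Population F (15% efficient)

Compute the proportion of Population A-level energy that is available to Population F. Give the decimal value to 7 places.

0.0000344

Product of link efficiencies: 0.15 × 0.18 × 0.17 × 0.05 × 0.15 = 0.000034425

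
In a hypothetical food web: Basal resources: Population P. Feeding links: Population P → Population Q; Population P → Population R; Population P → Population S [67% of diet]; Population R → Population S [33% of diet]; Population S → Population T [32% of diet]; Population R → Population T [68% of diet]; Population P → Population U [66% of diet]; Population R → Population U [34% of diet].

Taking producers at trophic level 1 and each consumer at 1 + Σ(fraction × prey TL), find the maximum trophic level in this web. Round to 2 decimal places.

Population Q: 1 + 1 = 2
Population R: 1 + 1 = 2
Population S: 1 + (0.67×1 + 0.33×2) = 2.33
Population T: 1 + (0.32×2.33 + 0.68×2) = 3.1056
Population U: 1 + (0.66×1 + 0.34×2) = 2.34

3.11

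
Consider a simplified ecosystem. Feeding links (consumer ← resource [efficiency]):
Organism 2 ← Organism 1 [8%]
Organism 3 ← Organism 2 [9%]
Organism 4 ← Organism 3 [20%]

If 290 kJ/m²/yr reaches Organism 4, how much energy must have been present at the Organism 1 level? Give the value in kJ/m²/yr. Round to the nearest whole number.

201389 kJ/m²/yr

Cumulative transfer efficiency: 0.08 × 0.09 × 0.2 = 0.00144
Organism 1 energy = 290 / 0.00144 = 201389 kJ/m²/yr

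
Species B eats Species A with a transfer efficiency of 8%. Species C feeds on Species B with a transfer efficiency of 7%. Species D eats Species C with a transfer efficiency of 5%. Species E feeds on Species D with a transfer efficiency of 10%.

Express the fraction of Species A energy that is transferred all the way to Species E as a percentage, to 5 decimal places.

Product of link efficiencies: 0.08 × 0.07 × 0.05 × 0.1 = 0.000028
As a percentage: 0.000028 × 100 = 0.00280%

0.00280%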